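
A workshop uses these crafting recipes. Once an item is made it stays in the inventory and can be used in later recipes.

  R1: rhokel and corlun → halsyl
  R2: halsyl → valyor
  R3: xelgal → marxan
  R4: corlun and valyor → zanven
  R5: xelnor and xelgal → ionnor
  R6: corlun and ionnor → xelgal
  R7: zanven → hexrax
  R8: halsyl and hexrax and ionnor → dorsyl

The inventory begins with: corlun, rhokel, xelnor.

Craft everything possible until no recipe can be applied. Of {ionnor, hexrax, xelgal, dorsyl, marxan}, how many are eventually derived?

rhokel and corlun → halsyl (R1).
halsyl → valyor (R2).
Using R4, corlun and valyor make zanven.
Using R7, zanven makes hexrax.
ionnor would need xelnor and xelgal (R5), but xelgal is never obtained.
hexrax: reached.
xelgal would need corlun and ionnor (R6), but ionnor is never obtained.
dorsyl would need halsyl, hexrax, and ionnor (R8), but ionnor is never obtained.
marxan would need xelgal (R3), but xelgal is never obtained.
Reached: hexrax — 1 of the 5.

1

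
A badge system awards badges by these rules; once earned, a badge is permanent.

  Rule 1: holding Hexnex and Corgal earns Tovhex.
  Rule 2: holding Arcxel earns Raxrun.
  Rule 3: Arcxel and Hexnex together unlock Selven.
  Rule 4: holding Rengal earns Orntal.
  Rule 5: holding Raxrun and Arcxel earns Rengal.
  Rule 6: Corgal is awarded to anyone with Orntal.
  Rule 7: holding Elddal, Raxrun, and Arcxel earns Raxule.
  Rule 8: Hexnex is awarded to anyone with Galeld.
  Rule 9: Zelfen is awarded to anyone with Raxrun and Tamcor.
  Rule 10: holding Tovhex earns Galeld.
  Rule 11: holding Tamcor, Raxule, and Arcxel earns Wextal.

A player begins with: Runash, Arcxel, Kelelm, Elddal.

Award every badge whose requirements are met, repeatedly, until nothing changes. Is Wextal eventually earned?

Wextal would need Tamcor, Raxule, and Arcxel (Rule 11), but Tamcor is never earned.

No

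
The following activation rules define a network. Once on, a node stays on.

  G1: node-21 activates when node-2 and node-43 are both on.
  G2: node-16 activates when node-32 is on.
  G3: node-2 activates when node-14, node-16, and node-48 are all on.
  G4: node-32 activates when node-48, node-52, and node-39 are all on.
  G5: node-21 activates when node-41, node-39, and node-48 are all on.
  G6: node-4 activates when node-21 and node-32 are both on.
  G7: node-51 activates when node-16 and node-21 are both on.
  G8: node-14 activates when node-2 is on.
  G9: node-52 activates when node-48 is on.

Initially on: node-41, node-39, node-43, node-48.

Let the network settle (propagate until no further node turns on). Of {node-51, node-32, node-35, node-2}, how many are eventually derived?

2

node-41, node-39, and node-48 are on, so node-21 activates (G5).
G9: node-48 on → node-52 on.
node-48, node-52, and node-39 are on, so node-32 activates (G4).
G2: node-32 on → node-16 on.
G7: node-16 and node-21 on → node-51 on.
node-51: reached.
node-32: reached.
No rule produces node-35, and it is not given.
node-2 would need node-14, node-16, and node-48 (G3), but node-14 never turns on.
Reached: node-51 and node-32 — 2 of the 4.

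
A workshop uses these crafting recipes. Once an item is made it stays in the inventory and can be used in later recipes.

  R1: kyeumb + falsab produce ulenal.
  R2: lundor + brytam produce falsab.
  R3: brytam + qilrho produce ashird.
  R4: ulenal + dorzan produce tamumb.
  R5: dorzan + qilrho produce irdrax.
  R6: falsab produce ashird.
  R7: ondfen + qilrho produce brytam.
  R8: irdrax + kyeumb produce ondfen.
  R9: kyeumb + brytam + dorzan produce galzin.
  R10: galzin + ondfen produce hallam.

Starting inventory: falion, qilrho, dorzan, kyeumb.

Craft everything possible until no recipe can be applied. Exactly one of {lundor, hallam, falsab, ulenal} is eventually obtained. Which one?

hallam

dorzan + qilrho → irdrax (R5).
Using R8, irdrax and kyeumb make ondfen.
Using R7, ondfen and qilrho make brytam.
Using R9, kyeumb, brytam, and dorzan make galzin.
galzin + ondfen → hallam (R10).
No rule produces lundor, and it is not given. ulenal would need kyeumb and falsab (R1), but falsab is never obtained. falsab would need lundor and brytam (R2), but lundor is never obtained.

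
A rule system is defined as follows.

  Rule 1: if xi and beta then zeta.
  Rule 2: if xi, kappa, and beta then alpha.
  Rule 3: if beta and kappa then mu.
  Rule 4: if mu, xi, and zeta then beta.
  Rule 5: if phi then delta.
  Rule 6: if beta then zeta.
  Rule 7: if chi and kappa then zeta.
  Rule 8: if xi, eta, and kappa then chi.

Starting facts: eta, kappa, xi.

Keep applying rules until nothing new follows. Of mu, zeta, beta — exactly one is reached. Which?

zeta

xi, eta, and kappa hold, so chi follows (Rule 8).
From chi and kappa, Rule 7 gives zeta.
beta would need mu, xi, and zeta (Rule 4), but mu is never established. mu would need beta and kappa (Rule 3), but beta is never established.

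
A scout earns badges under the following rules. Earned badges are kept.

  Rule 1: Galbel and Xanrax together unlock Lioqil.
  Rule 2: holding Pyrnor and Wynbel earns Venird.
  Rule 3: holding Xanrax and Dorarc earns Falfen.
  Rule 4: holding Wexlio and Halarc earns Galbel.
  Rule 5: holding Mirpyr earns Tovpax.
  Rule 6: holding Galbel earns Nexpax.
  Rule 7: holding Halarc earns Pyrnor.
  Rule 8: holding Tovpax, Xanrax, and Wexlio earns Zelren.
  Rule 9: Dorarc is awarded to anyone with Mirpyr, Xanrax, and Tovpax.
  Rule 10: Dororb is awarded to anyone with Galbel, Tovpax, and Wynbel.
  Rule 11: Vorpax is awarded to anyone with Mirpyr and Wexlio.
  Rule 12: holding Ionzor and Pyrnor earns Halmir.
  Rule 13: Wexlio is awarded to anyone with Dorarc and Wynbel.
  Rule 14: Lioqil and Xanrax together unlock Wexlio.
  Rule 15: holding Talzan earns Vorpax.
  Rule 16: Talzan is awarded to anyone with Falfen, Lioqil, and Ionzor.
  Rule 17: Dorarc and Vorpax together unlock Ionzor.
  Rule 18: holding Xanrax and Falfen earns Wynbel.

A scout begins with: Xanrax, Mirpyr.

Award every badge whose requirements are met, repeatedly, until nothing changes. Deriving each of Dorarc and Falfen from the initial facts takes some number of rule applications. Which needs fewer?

Dorarc

Dorarc: With Mirpyr, Tovpax is earned (Rule 5). With Mirpyr, Xanrax, and Tovpax, Dorarc is earned (Rule 9). [2 rule applications]
Falfen: With Mirpyr, Tovpax is earned (Rule 5). With Mirpyr, Xanrax, and Tovpax, Dorarc is earned (Rule 9). With Xanrax and Dorarc, Falfen is earned (Rule 3). [3 rule applications]
Dorarc needs fewer.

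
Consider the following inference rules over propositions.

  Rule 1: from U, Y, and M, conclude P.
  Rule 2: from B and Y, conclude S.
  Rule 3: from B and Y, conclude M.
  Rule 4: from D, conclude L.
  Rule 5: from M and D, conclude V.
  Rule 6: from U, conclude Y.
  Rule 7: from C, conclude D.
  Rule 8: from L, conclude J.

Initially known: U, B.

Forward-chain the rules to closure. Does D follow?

D would need C (Rule 7), but C is never established.

No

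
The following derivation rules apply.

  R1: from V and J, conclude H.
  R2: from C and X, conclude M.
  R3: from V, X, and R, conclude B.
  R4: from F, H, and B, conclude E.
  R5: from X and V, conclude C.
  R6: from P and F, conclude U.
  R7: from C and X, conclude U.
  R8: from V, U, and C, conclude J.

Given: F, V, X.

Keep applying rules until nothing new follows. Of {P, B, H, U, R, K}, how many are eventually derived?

From X and V, R5 gives C.
C and X hold, so U follows (R7).
V, U, and C hold, so J follows (R8).
From V and J, R1 gives H.
No rule produces P, and it is not given.
B would need V, X, and R (R3), but R is never established.
H: reached.
U: reached.
No rule produces R, and it is not given.
No rule produces K, and it is not given.
Reached: H and U — 2 of the 6.

2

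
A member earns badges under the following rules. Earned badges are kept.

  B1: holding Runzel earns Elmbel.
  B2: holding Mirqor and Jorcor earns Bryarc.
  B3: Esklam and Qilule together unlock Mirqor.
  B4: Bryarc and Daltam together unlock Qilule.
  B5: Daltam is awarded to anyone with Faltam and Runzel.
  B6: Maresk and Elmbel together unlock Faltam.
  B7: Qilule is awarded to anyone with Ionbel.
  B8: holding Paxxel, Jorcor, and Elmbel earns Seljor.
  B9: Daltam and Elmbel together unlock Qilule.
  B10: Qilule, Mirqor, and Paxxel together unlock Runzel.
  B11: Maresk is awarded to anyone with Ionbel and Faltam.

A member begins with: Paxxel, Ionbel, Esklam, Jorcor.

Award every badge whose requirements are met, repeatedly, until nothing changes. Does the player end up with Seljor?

Yes

With Ionbel, Qilule is earned (B7).
With Esklam and Qilule, Mirqor is earned (B3).
With Qilule, Mirqor, and Paxxel, Runzel is earned (B10).
With Runzel, Elmbel is earned (B1).
With Paxxel, Jorcor, and Elmbel, Seljor is earned (B8).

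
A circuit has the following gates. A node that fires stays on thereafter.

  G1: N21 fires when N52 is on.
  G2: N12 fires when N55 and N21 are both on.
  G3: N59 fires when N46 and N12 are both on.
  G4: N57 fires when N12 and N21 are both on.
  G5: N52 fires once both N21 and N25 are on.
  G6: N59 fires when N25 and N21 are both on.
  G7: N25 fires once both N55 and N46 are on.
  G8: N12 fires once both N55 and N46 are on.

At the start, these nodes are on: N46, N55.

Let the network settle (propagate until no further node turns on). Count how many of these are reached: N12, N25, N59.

G7: N55 and N46 on → N25 on.
N55 and N46 are on, so N12 fires (G8).
G3: N46 and N12 on → N59 on.
N12: reached.
N25: reached.
N59: reached.
All 3 are reached.

3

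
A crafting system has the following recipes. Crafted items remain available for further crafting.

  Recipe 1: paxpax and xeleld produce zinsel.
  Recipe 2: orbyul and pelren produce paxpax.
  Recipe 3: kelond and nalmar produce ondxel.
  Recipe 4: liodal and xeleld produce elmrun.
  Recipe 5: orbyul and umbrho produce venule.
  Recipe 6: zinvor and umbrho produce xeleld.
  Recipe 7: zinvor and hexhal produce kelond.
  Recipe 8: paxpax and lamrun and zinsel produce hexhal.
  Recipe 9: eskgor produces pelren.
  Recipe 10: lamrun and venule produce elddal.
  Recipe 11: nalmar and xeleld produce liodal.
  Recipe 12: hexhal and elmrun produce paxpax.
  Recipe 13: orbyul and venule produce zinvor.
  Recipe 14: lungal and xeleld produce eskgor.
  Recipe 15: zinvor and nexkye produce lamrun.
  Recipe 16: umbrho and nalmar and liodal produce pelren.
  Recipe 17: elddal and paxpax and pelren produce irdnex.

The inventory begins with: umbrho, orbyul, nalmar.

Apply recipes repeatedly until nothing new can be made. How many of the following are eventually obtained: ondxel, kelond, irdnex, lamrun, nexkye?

0

ondxel would need kelond and nalmar (Recipe 3), but kelond is never obtained.
kelond would need zinvor and hexhal (Recipe 7), but hexhal is never obtained.
irdnex would need elddal, paxpax, and pelren (Recipe 17), but elddal is never obtained.
lamrun would need zinvor and nexkye (Recipe 15), but nexkye is never obtained.
No rule produces nexkye, and it is not given.
None of the 5 are reached.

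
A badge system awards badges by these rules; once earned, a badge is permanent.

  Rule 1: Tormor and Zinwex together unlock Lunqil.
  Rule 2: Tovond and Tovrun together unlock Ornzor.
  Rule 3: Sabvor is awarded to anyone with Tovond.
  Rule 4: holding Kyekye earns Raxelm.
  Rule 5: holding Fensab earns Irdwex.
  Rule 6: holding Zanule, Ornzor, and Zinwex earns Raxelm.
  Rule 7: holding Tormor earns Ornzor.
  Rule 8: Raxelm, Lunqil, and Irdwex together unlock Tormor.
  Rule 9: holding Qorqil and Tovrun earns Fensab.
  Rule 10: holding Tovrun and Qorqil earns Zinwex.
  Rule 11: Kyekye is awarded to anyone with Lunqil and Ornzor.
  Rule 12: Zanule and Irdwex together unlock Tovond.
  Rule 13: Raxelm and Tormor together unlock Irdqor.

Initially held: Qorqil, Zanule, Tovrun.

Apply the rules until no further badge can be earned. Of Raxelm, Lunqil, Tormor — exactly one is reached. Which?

With Tovrun and Qorqil, Zinwex is earned (Rule 10).
With Qorqil and Tovrun, Fensab is earned (Rule 9).
With Fensab, Irdwex is earned (Rule 5).
With Zanule and Irdwex, Tovond is earned (Rule 12).
With Tovond and Tovrun, Ornzor is earned (Rule 2).
With Zanule, Ornzor, and Zinwex, Raxelm is earned (Rule 6).
Lunqil would need Tormor and Zinwex (Rule 1), but Tormor is never earned. Tormor would need Raxelm, Lunqil, and Irdwex (Rule 8), but Lunqil is never earned.

Raxelm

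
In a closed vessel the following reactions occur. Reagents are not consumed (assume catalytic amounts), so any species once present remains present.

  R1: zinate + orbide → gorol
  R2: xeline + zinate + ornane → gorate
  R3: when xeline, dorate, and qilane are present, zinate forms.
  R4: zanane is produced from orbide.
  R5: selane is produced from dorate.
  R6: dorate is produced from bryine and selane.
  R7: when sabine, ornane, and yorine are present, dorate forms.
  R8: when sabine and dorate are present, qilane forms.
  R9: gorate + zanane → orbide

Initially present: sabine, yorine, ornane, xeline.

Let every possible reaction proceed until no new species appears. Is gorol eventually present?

No

gorol would need zinate and orbide (R1), but orbide never forms.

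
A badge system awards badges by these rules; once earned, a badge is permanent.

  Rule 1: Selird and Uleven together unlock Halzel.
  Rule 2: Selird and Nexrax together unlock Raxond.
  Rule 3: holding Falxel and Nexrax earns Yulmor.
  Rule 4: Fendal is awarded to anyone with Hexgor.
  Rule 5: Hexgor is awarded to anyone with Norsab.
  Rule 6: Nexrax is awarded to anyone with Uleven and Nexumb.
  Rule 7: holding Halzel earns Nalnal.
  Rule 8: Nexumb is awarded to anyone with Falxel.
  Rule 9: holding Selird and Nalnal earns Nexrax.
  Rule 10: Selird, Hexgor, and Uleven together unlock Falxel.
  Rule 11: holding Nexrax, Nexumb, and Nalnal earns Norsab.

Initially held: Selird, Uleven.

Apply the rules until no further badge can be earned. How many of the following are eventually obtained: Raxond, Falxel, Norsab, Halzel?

With Selird and Uleven, Halzel is earned (Rule 1).
With Halzel, Nalnal is earned (Rule 7).
With Selird and Nalnal, Nexrax is earned (Rule 9).
With Selird and Nexrax, Raxond is earned (Rule 2).
Raxond: reached.
Falxel would need Selird, Hexgor, and Uleven (Rule 10), but Hexgor is never earned.
Norsab would need Nexrax, Nexumb, and Nalnal (Rule 11), but Nexumb is never earned.
Halzel: reached.
Reached: Raxond and Halzel — 2 of the 4.

2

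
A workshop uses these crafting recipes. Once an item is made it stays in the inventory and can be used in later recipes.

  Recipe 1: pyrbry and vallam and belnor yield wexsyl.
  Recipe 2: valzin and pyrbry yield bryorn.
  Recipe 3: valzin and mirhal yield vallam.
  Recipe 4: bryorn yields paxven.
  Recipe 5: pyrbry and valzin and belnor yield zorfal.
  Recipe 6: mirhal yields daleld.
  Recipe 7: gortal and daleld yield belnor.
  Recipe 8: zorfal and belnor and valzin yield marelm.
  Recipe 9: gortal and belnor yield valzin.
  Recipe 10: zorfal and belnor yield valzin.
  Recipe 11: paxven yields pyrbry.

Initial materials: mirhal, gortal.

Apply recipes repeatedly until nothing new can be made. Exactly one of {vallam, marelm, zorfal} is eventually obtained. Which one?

mirhal → daleld (Recipe 6).
gortal and daleld → belnor (Recipe 7).
gortal and belnor → valzin (Recipe 9).
valzin and mirhal → vallam (Recipe 3).
zorfal would need pyrbry, valzin, and belnor (Recipe 5), but pyrbry is never obtained. marelm would need zorfal, belnor, and valzin (Recipe 8), but zorfal is never obtained.

vallam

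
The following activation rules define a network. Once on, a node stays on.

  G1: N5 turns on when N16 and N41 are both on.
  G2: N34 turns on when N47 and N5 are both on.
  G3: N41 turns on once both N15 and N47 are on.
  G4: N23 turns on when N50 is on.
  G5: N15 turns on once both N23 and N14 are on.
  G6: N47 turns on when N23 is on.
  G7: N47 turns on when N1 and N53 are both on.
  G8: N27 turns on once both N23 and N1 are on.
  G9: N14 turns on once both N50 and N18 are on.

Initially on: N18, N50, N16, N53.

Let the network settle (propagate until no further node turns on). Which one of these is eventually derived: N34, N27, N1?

N50 is on, so N23 turns on (G4).
N50 and N18 are on, so N14 turns on (G9).
N23 and N14 are on, so N15 turns on (G5).
G6: N23 on → N47 on.
N15 and N47 are on, so N41 turns on (G3).
N16 and N41 are on, so N5 turns on (G1).
G2: N47 and N5 on → N34 on.
No rule produces N1, and it is not given. N27 would need N23 and N1 (G8), but N1 never turns on.

N34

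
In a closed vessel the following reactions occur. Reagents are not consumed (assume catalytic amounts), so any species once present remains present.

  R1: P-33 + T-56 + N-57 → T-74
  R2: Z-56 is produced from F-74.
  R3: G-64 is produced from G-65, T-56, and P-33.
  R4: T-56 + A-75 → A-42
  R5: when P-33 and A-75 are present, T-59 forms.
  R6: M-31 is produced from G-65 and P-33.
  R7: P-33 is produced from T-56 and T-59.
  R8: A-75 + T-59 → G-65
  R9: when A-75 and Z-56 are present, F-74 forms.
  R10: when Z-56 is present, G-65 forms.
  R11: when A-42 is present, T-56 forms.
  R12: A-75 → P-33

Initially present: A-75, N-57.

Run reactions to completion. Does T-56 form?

No

T-56 would need A-42 (R11), but A-42 never forms.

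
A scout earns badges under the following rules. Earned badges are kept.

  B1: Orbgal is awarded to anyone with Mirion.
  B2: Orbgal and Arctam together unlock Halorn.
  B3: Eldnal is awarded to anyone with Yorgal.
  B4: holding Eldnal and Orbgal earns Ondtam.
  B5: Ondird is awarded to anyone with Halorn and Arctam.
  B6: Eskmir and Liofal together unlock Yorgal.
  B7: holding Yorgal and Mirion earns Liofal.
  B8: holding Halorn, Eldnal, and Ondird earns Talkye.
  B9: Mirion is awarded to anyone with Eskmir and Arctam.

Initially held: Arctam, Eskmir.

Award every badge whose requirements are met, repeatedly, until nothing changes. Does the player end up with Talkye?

No

Talkye would need Halorn, Eldnal, and Ondird (B8), but Eldnal is never earned.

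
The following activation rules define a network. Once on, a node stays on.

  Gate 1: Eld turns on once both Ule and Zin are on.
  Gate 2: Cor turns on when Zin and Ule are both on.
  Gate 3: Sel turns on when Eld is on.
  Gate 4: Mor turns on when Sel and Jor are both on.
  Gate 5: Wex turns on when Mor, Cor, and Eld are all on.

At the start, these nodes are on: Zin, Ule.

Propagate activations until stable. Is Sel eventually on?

Ule and Zin are on, so Eld turns on (Gate 1).
Eld is on, so Sel turns on (Gate 3).

Yes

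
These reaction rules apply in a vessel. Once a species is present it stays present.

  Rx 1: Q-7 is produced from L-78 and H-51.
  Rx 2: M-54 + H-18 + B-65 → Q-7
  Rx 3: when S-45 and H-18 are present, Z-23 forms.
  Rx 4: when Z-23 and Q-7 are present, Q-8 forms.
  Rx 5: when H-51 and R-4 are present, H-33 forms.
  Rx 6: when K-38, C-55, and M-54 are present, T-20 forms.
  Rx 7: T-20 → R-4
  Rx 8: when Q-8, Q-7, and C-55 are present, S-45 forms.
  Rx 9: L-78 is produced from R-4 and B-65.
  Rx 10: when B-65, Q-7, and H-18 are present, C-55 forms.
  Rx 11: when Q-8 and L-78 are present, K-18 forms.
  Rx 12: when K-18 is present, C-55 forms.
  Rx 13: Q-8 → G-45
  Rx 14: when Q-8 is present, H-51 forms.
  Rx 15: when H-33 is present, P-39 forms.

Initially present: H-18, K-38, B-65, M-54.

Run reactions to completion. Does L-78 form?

Yes

M-54, H-18, and B-65 present → Q-7 forms (Rx 2).
B-65, Q-7, and H-18 present → C-55 forms (Rx 10).
K-38, C-55, and M-54 present → T-20 forms (Rx 6).
T-20 present → R-4 forms (Rx 7).
R-4 and B-65 present → L-78 forms (Rx 9).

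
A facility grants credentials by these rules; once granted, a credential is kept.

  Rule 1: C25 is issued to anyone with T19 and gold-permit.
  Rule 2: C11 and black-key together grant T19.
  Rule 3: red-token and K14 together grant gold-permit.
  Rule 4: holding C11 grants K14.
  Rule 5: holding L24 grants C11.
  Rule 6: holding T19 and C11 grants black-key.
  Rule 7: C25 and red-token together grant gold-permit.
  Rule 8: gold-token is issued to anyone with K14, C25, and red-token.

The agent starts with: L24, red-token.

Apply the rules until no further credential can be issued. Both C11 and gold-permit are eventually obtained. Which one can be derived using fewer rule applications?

C11

C11: Holding L24 grants C11 (Rule 5). [1 rule application]
gold-permit: Holding L24 grants C11 (Rule 5). Holding C11 grants K14 (Rule 4). Holding red-token and K14 grants gold-permit (Rule 3). [3 rule applications]
C11 needs fewer.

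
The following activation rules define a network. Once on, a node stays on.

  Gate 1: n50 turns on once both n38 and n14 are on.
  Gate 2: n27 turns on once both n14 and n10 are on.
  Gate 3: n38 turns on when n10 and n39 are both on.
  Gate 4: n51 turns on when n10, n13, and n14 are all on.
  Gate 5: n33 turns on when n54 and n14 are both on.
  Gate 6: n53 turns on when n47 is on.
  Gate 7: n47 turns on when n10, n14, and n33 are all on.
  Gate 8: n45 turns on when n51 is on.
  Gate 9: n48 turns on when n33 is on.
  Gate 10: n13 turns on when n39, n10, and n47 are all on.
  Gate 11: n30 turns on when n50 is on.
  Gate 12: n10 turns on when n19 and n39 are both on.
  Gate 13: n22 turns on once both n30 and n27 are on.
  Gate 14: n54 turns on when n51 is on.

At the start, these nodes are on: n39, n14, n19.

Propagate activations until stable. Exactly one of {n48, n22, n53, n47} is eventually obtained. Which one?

n19 and n39 are on, so n10 turns on (Gate 12).
n10 and n39 are on, so n38 turns on (Gate 3).
n14 and n10 are on, so n27 turns on (Gate 2).
Gate 1: n38 and n14 on → n50 on.
n50 is on, so n30 turns on (Gate 11).
Gate 13: n30 and n27 on → n22 on.
n53 would need n47 (Gate 6), but n47 never turns on. n48 would need n33 (Gate 9), but n33 never turns on. n47 would need n10, n14, and n33 (Gate 7), but n33 never turns on.

n22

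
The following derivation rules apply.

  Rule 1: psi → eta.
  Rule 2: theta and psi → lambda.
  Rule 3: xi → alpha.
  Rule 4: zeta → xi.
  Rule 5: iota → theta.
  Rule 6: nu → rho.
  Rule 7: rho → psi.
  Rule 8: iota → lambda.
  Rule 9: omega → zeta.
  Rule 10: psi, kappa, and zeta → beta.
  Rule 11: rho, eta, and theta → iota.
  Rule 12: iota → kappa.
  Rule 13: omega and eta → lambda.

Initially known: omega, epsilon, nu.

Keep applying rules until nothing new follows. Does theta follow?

No

theta would need iota (Rule 5), but iota is never established.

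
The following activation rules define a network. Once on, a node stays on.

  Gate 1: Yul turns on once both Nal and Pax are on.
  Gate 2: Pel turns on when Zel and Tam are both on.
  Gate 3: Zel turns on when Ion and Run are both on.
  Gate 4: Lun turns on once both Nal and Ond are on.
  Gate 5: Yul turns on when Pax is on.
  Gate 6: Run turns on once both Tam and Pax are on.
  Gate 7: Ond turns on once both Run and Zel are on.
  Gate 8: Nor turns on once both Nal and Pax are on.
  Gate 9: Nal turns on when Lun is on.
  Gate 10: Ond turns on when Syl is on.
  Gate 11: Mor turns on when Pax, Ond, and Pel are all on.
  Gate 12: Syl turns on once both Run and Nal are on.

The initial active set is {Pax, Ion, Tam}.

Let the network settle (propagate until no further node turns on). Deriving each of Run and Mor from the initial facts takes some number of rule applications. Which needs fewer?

Run: Gate 6: Tam and Pax on → Run on. [1 rule application]
Mor: Gate 6: Tam and Pax on → Run on. Gate 3: Ion and Run on → Zel on. Gate 7: Run and Zel on → Ond on. Gate 2: Zel and Tam on → Pel on. Gate 11: Pax, Ond, and Pel on → Mor on. [5 rule applications]
Run needs fewer.

Run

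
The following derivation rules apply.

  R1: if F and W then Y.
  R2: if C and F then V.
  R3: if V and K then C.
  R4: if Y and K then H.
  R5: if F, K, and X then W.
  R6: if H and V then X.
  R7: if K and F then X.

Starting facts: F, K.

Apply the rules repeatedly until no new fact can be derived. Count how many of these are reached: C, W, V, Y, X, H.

4

From K and F, R7 gives X.
F, K, and X hold, so W follows (R5).
F and W hold, so Y follows (R1).
Y and K hold, so H follows (R4).
C would need V and K (R3), but V is never established.
W: reached.
V would need C and F (R2), but C is never established.
Y: reached.
X: reached.
H: reached.
Reached: W, Y, X, and H — 4 of the 6.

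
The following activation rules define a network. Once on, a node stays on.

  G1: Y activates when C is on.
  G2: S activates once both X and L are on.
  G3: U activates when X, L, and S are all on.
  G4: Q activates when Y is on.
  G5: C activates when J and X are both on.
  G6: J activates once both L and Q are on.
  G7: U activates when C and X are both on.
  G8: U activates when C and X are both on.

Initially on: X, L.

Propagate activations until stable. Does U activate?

Yes

G2: X and L on → S on.
G3: X, L, and S on → U on.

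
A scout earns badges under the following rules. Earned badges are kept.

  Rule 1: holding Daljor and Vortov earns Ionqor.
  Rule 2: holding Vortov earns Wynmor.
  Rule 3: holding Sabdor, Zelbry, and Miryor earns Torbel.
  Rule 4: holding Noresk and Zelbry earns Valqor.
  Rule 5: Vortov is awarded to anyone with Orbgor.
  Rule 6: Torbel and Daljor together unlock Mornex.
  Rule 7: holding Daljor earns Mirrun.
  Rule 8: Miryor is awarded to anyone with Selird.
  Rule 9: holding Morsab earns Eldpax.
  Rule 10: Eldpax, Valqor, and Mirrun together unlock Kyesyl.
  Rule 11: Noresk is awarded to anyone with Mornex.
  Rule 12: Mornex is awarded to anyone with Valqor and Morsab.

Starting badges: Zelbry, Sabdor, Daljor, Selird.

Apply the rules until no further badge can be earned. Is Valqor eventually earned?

With Selird, Miryor is earned (Rule 8).
With Sabdor, Zelbry, and Miryor, Torbel is earned (Rule 3).
With Torbel and Daljor, Mornex is earned (Rule 6).
With Mornex, Noresk is earned (Rule 11).
With Noresk and Zelbry, Valqor is earned (Rule 4).

Yes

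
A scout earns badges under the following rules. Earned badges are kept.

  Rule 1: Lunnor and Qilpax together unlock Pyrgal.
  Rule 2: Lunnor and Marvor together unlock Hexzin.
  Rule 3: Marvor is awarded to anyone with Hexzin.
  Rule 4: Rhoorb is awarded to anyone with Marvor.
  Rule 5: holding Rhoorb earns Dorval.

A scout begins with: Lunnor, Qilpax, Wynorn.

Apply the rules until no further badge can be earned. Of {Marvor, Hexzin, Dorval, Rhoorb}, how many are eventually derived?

Marvor would need Hexzin (Rule 3), but Hexzin is never earned.
Hexzin would need Lunnor and Marvor (Rule 2), but Marvor is never earned.
Dorval would need Rhoorb (Rule 5), but Rhoorb is never earned.
Rhoorb would need Marvor (Rule 4), but Marvor is never earned.
None of the 4 are reached.

0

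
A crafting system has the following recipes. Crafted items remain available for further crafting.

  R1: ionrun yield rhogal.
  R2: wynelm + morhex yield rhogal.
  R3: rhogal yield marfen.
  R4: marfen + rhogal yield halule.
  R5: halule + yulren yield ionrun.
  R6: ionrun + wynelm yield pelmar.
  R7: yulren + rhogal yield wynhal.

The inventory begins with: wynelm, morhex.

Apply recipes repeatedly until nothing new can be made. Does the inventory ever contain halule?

Yes

wynelm + morhex → rhogal (R2).
rhogal → marfen (R3).
marfen + rhogal → halule (R4).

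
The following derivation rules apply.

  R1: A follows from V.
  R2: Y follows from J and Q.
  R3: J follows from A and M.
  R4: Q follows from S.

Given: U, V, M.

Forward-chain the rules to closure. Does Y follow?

No

Y would need J and Q (R2), but Q is never established.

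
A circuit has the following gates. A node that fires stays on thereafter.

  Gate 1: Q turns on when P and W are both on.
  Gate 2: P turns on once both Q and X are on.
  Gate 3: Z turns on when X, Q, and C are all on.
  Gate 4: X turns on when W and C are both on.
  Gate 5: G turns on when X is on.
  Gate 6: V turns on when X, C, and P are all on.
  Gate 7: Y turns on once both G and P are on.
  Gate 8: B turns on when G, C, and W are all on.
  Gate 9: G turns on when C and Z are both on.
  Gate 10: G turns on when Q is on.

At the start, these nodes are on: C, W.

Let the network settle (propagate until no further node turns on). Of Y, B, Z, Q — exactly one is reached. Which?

W and C are on, so X turns on (Gate 4).
X is on, so G turns on (Gate 5).
G, C, and W are on, so B turns on (Gate 8).
Q would need P and W (Gate 1), but P never turns on. Z would need X, Q, and C (Gate 3), but Q never turns on. Y would need G and P (Gate 7), but P never turns on.

B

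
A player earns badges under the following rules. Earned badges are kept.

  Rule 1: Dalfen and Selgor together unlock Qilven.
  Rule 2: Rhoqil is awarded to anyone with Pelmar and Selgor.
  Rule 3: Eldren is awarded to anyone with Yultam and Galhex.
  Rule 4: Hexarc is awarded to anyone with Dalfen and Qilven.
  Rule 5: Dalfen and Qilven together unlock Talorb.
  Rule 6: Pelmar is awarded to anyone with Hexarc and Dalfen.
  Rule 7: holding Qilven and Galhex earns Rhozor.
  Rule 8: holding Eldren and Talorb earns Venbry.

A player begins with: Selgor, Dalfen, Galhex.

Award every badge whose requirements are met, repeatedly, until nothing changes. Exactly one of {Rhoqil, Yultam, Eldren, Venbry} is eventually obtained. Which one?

With Dalfen and Selgor, Qilven is earned (Rule 1).
With Dalfen and Qilven, Hexarc is earned (Rule 4).
With Hexarc and Dalfen, Pelmar is earned (Rule 6).
With Pelmar and Selgor, Rhoqil is earned (Rule 2).
Eldren would need Yultam and Galhex (Rule 3), but Yultam is never earned. No rule produces Yultam, and it is not given. Venbry would need Eldren and Talorb (Rule 8), but Eldren is never earned.

Rhoqil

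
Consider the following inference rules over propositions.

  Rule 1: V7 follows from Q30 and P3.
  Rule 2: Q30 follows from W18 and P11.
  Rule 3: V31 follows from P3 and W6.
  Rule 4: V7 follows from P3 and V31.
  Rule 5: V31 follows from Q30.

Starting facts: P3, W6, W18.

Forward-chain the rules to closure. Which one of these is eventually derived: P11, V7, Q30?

P3 and W6 hold, so V31 follows (Rule 3).
P3 and V31 hold, so V7 follows (Rule 4).
Q30 would need W18 and P11 (Rule 2), but P11 is never established. No rule produces P11, and it is not given.

V7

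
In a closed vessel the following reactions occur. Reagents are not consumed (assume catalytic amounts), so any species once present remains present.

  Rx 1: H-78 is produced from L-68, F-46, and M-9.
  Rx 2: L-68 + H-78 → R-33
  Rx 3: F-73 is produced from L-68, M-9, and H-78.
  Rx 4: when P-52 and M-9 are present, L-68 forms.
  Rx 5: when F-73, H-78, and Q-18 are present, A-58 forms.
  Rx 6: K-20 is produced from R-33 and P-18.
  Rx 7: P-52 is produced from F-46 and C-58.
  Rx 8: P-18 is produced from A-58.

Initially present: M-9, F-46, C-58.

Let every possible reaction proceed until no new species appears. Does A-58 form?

No

A-58 would need F-73, H-78, and Q-18 (Rx 5), but Q-18 never forms.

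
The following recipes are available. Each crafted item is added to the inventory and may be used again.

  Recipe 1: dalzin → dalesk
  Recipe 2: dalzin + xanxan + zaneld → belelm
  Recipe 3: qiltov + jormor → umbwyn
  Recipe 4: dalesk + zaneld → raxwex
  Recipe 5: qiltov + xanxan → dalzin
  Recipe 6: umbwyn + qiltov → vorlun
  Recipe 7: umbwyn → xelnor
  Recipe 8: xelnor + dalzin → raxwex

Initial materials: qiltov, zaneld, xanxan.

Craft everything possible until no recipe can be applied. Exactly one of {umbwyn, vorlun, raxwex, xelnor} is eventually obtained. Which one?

raxwex

Using Recipe 5, qiltov and xanxan make dalzin.
Using Recipe 1, dalzin makes dalesk.
dalesk + zaneld → raxwex (Recipe 4).
vorlun would need umbwyn and qiltov (Recipe 6), but umbwyn is never obtained. xelnor would need umbwyn (Recipe 7), but umbwyn is never obtained. umbwyn would need qiltov and jormor (Recipe 3), but jormor is never obtained.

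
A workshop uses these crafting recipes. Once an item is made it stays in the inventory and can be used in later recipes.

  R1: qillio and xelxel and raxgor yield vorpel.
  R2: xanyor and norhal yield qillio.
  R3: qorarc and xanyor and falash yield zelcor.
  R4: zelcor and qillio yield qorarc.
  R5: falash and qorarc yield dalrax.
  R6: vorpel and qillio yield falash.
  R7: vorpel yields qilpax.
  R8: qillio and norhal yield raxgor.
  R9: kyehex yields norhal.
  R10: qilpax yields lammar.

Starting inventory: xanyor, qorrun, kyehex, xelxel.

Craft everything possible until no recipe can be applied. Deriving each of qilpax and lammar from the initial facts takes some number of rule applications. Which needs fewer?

qilpax: Using R9, kyehex makes norhal. Using R2, xanyor and norhal make qillio. qillio and norhal → raxgor (R8). Using R1, qillio, xelxel, and raxgor make vorpel. Using R7, vorpel makes qilpax. [5 rule applications]
lammar: Using R9, kyehex makes norhal. xanyor and norhal → qillio (R2). qillio and norhal → raxgor (R8). Using R1, qillio, xelxel, and raxgor make vorpel. Using R7, vorpel makes qilpax. qilpax → lammar (R10). [6 rule applications]
qilpax needs fewer.

qilpax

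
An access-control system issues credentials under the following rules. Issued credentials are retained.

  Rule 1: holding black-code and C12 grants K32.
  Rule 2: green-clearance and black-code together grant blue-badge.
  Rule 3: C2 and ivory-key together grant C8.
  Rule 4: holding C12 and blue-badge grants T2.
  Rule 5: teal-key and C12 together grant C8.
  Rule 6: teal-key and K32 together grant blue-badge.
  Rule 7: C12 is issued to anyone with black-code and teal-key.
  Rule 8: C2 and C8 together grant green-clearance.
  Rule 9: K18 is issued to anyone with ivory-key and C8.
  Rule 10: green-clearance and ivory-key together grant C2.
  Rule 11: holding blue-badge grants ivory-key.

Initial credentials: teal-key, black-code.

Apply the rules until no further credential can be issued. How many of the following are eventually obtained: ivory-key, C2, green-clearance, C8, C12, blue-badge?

Holding black-code and teal-key grants C12 (Rule 7).
Holding teal-key and C12 grants C8 (Rule 5).
Holding black-code and C12 grants K32 (Rule 1).
Holding teal-key and K32 grants blue-badge (Rule 6).
Holding blue-badge grants ivory-key (Rule 11).
ivory-key: reached.
C2 would need green-clearance and ivory-key (Rule 10), but green-clearance is never granted.
green-clearance would need C2 and C8 (Rule 8), but C2 is never granted.
C8: reached.
C12: reached.
blue-badge: reached.
Reached: ivory-key, C8, C12, and blue-badge — 4 of the 6.

4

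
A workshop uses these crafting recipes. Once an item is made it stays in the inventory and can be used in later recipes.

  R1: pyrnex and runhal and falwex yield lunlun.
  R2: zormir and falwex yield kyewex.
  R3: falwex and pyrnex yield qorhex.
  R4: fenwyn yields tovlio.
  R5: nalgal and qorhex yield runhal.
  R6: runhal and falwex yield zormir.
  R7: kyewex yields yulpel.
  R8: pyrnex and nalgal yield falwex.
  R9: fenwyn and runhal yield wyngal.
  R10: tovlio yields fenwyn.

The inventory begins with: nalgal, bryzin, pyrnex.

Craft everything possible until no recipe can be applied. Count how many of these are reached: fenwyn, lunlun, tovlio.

pyrnex and nalgal → falwex (R8).
falwex and pyrnex → qorhex (R3).
nalgal and qorhex → runhal (R5).
Using R1, pyrnex, runhal, and falwex make lunlun.
fenwyn would need tovlio (R10), but tovlio is never obtained.
lunlun: reached.
tovlio would need fenwyn (R4), but fenwyn is never obtained.
Reached: lunlun — 1 of the 3.

1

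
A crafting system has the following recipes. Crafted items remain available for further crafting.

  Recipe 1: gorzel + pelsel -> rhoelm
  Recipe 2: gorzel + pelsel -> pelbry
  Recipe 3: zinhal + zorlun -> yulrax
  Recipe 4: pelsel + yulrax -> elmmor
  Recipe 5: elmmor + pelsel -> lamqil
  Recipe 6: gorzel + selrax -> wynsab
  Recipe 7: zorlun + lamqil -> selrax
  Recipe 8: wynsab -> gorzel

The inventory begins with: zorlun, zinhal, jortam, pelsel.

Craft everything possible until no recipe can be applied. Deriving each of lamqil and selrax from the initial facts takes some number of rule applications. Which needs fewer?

lamqil: Using Recipe 3, zinhal and zorlun make yulrax. Using Recipe 4, pelsel and yulrax make elmmor. elmmor + pelsel -> lamqil (Recipe 5). [3 rule applications]
selrax: Using Recipe 3, zinhal and zorlun make yulrax. Using Recipe 4, pelsel and yulrax make elmmor. Using Recipe 5, elmmor and pelsel make lamqil. Using Recipe 7, zorlun and lamqil make selrax. [4 rule applications]
lamqil needs fewer.

lamqil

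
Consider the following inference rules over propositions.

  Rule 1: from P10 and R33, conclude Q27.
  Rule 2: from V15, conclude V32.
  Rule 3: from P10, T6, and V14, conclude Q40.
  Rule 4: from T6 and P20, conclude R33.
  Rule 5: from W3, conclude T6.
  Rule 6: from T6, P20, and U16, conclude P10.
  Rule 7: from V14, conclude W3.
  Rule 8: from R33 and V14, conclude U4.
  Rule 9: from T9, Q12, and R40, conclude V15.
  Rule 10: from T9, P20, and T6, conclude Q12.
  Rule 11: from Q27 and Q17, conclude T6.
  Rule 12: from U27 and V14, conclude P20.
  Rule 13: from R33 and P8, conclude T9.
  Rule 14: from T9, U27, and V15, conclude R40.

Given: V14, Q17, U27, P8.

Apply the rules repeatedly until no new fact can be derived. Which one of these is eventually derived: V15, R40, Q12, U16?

From V14, Rule 7 gives W3.
From U27 and V14, Rule 12 gives P20.
From W3, Rule 5 gives T6.
T6 and P20 hold, so R33 follows (Rule 4).
From R33 and P8, Rule 13 gives T9.
T9, P20, and T6 hold, so Q12 follows (Rule 10).
No rule produces U16, and it is not given. V15 would need T9, Q12, and R40 (Rule 9), but R40 is never established. R40 would need T9, U27, and V15 (Rule 14), but V15 is never established.

Q12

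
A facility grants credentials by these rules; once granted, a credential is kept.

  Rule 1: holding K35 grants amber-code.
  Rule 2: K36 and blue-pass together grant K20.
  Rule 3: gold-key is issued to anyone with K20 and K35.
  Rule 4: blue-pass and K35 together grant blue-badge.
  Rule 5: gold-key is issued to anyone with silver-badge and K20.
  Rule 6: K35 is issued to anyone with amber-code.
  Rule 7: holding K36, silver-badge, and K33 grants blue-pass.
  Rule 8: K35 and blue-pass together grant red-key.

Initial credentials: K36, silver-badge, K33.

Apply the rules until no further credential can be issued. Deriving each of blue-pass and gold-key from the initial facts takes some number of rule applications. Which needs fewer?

blue-pass: Holding K36, silver-badge, and K33 grants blue-pass (Rule 7). [1 rule application]
gold-key: Holding K36, silver-badge, and K33 grants blue-pass (Rule 7). Holding K36 and blue-pass grants K20 (Rule 2). Holding silver-badge and K20 grants gold-key (Rule 5). [3 rule applications]
blue-pass needs fewer.

blue-pass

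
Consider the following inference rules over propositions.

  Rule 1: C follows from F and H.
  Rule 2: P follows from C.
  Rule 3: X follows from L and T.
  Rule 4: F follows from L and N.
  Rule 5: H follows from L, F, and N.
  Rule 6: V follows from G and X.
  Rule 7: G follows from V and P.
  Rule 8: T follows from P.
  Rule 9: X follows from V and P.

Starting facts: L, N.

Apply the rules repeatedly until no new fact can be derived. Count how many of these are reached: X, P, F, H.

From L and N, Rule 4 gives F.
L, F, and N hold, so H follows (Rule 5).
From F and H, Rule 1 gives C.
C holds, so P follows (Rule 2).
From P, Rule 8 gives T.
From L and T, Rule 3 gives X.
X: reached.
P: reached.
F: reached.
H: reached.
All 4 are reached.

4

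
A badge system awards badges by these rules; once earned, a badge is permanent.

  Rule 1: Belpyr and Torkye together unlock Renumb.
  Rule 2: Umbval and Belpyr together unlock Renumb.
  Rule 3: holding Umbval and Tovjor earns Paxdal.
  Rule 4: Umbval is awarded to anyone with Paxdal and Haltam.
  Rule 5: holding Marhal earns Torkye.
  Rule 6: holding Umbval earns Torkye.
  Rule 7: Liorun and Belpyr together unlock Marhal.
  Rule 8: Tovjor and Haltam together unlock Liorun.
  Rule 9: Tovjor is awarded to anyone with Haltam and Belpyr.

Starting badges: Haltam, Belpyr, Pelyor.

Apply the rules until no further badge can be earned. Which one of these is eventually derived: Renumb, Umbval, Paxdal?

With Haltam and Belpyr, Tovjor is earned (Rule 9).
With Tovjor and Haltam, Liorun is earned (Rule 8).
With Liorun and Belpyr, Marhal is earned (Rule 7).
With Marhal, Torkye is earned (Rule 5).
With Belpyr and Torkye, Renumb is earned (Rule 1).
Umbval would need Paxdal and Haltam (Rule 4), but Paxdal is never earned. Paxdal would need Umbval and Tovjor (Rule 3), but Umbval is never earned.

Renumb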